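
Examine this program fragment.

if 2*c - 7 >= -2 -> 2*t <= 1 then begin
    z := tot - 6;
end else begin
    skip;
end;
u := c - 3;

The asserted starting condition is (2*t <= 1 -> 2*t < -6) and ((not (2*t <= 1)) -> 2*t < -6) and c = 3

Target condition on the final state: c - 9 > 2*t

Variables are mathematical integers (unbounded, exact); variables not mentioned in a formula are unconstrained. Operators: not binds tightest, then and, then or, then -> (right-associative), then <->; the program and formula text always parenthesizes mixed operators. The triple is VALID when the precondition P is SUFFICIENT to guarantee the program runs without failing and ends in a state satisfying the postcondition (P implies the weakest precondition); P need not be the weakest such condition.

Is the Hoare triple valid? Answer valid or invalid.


Working backward. After the program, the postcondition c - 9 > 2*t must hold; in canonical form it is c > 2*t + 9.
Before u := c - 3: c > 2*t + 9
Then branch requires c > 2*t + 9; else branch requires c > 2*t + 9.
Before the if: ((2*c >= 5 -> 2*t <= 1) -> c > 2*t + 9) and ((not (2*c >= 5 -> 2*t <= 1)) -> c > 2*t + 9)
The weakest precondition is ((2*c >= 5 -> 2*t <= 1) -> c > 2*t + 9) and ((not (2*c >= 5 -> 2*t <= 1)) -> c > 2*t + 9).
Check whether (2*t <= 1 -> 2*t < -6) and ((not (2*t <= 1)) -> 2*t < -6) and c = 3 implies it.
Every state satisfying the precondition satisfies the weakest precondition: the implication holds.
Answer: valid


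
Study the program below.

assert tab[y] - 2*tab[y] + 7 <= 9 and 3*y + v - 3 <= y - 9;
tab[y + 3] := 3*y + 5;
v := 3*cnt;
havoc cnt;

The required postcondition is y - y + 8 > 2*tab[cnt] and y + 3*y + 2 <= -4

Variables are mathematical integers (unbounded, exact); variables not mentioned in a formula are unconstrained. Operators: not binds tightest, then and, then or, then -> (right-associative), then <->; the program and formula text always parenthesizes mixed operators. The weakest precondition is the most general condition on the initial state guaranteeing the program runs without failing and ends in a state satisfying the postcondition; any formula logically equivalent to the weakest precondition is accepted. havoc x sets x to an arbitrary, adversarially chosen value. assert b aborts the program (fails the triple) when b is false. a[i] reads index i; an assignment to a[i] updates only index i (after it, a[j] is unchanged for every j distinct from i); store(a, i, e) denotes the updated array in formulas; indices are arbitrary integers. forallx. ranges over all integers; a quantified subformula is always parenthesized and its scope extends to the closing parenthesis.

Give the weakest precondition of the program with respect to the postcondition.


Working backward. After the program, the postcondition y - y + 8 > 2*tab[cnt] and y + 3*y + 2 <= -4 must hold; in canonical form it is 2*tab[cnt] < 8 and 4*y <= -6.
Before havoc cnt: forall cnt_1. (2*tab[cnt_1] < 8 and 4*y <= -6)
Before v := 3*cnt: forall cnt_1. (2*tab[cnt_1] < 8 and 4*y <= -6)
Before tab[y + 3] := 3*y + 5: forall cnt_1. (2*store(tab, y + 3, 3*y + 5)[cnt_1] < 8 and 4*y <= -6)
Before assert tab[y] - 2*tab[y] + 7 <= 9 and 3*y + v - 3 <= y - 9: tab[y] >= -2 and v + 2*y <= -6 and (forall cnt_1. (2*store(tab, y + 3, 3*y + 5)[cnt_1] < 8 and 4*y <= -6))
Answer: WP = tab[y] >= -2 and v + 2*y <= -6 and (forall cnt_1. (2*store(tab, y + 3, 3*y + 5)[cnt_1] < 8 and 4*y <= -6))


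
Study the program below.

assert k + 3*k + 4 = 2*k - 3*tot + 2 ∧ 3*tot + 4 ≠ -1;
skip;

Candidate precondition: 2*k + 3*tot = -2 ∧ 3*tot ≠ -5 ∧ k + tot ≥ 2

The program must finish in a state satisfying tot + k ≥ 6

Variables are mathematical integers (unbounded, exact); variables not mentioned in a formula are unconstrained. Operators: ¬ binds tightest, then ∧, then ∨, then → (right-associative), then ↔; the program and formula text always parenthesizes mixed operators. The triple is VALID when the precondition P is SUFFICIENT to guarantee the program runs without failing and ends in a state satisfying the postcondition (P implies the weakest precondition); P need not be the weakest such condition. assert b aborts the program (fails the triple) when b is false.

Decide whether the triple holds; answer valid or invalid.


Working backward. After the program, the postcondition tot + k ≥ 6 must hold; in canonical form it is k + tot ≥ 6.
Before skip: k + tot ≥ 6
Before assert k + 3*k + 4 = 2*k - 3*tot + 2 ∧ 3*tot + 4 ≠ -1: 2*k + 3*tot = -2 ∧ 3*tot ≠ -5 ∧ k + tot ≥ 6
The weakest precondition is 2*k + 3*tot = -2 ∧ 3*tot ≠ -5 ∧ k + tot ≥ 6.
Check whether 2*k + 3*tot = -2 ∧ 3*tot ≠ -5 ∧ k + tot ≥ 2 implies it.
Countermodel: at the initial state k = 8, tot = -6, the precondition holds but the weakest precondition fails.
Answer: invalid


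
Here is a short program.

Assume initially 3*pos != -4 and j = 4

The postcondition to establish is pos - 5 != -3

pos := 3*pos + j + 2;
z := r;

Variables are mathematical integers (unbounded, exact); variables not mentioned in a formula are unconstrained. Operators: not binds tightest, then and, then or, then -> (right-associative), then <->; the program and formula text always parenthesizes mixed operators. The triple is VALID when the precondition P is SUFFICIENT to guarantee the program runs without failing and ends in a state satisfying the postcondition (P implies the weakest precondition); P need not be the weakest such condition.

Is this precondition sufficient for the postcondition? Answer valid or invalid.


Working backward. After the program, the postcondition pos - 5 != -3 must hold; in canonical form it is pos != 2.
Before z := r: pos != 2
Before pos := 3*pos + j + 2: j + 3*pos != 0
The weakest precondition is j + 3*pos != 0.
Check whether 3*pos != -4 and j = 4 implies it.
Every state satisfying the precondition satisfies the weakest precondition: the implication holds.
Answer: valid


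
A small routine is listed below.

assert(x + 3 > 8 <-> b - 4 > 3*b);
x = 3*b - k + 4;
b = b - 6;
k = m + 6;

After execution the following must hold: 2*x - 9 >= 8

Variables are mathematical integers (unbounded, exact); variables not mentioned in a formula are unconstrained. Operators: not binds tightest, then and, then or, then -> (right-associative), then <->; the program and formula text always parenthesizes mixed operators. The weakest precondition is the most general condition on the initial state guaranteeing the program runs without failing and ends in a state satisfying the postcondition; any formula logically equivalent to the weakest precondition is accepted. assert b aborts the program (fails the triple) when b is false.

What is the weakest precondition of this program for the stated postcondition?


Working backward. After the program, the postcondition 2*x - 9 >= 8 must hold; in canonical form it is 2*x >= 17.
Before k := m + 6: 2*x >= 17
Before b := b - 6: 2*x >= 17
Before x := 3*b - k + 4: 6*b >= 2*k + 9
Before assert x + 3 > 8 <-> b - 4 > 3*b: (x > 5 <-> 2*b < -4) and 6*b >= 2*k + 9
Answer: WP = (x > 5 <-> 2*b < -4) and 6*b >= 2*k + 9


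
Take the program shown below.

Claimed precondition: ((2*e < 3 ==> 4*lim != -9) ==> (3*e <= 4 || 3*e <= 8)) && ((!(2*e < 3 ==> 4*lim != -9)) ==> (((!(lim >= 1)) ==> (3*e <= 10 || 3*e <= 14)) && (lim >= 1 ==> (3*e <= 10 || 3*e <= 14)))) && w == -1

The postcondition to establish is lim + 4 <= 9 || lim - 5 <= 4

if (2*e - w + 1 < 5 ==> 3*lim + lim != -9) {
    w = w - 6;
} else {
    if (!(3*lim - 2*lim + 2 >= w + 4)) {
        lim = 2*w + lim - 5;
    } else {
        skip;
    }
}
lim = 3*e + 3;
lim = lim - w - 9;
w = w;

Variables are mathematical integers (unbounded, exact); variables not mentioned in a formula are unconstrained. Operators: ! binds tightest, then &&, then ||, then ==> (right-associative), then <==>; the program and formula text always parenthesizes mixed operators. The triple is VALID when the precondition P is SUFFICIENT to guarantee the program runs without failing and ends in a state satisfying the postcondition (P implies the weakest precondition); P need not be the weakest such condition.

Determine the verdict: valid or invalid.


Working backward. After the program, the postcondition lim + 4 <= 9 || lim - 5 <= 4 must hold; in canonical form it is lim <= 5 || lim <= 9.
Before w := w: lim <= 5 || lim <= 9
Before lim := lim - w - 9: lim <= w + 14 || lim <= w + 18
Before lim := 3*e + 3: 3*e <= w + 11 || 3*e <= w + 15
Then branch requires 3*e <= w + 5 || 3*e <= w + 9; else branch requires ((!(lim >= w + 2)) ==> (3*e <= w + 11 || 3*e <= w + 15)) && (lim >= w + 2 ==> (3*e <= w + 11 || 3*e <= w + 15)).
Before the if: ((2*e < w + 4 ==> 4*lim != -9) ==> (3*e <= w + 5 || 3*e <= w + 9)) && ((!(2*e < w + 4 ==> 4*lim != -9)) ==> (((!(lim >= w + 2)) ==> (3*e <= w + 11 || 3*e <= w + 15)) && (lim >= w + 2 ==> (3*e <= w + 11 || 3*e <= w + 15))))
The weakest precondition is ((2*e < w + 4 ==> 4*lim != -9) ==> (3*e <= w + 5 || 3*e <= w + 9)) && ((!(2*e < w + 4 ==> 4*lim != -9)) ==> (((!(lim >= w + 2)) ==> (3*e <= w + 11 || 3*e <= w + 15)) && (lim >= w + 2 ==> (3*e <= w + 11 || 3*e <= w + 15)))).
Check whether ((2*e < 3 ==> 4*lim != -9) ==> (3*e <= 4 || 3*e <= 8)) && ((!(2*e < 3 ==> 4*lim != -9)) ==> (((!(lim >= 1)) ==> (3*e <= 10 || 3*e <= 14)) && (lim >= 1 ==> (3*e <= 10 || 3*e <= 14)))) && w == -1 implies it.
Every state satisfying the precondition satisfies the weakest precondition: the implication holds.
Answer: valid


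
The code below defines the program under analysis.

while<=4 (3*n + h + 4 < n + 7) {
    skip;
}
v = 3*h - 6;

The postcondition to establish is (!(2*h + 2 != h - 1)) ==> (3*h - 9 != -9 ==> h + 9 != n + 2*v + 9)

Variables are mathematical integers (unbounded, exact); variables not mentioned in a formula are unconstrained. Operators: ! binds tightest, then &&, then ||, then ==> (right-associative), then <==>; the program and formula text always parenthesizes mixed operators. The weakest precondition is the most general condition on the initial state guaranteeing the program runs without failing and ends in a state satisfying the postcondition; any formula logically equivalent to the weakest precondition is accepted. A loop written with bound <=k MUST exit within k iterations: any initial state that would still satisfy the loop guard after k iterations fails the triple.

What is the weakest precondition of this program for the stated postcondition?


Working backward. After the program, the postcondition (!(2*h + 2 != h - 1)) ==> (3*h - 9 != -9 ==> h + 9 != n + 2*v + 9) must hold; in canonical form it is (!(h != -3)) ==> (3*h != 0 ==> h != n + 2*v).
Before v := 3*h - 6: (!(h != -3)) ==> (3*h != 0 ==> 5*h + n != 12)
Before the loop (bound <=4), unroll the exhaustion recursion (WP_0 = exit-now case; WP_j = one more guarded iteration, up to j = 4):
  WP_0: (!(h + 2*n < 3)) && ((!(h != -3)) ==> (3*h != 0 ==> 5*h + n != 12))
  WP_1: (h + 2*n < 3 ==> ((!(h + 2*n < 3)) && ((!(h != -3)) ==> (3*h != 0 ==> 5*h + n != 12)))) && ((!(h + 2*n < 3)) ==> ((!(h != -3)) ==> (3*h != 0 ==> 5*h + n != 12)))
  WP_2: (h + 2*n < 3 ==> ((h + 2*n < 3 ==> ((!(h + 2*n < 3)) && ((!(h != -3)) ==> (3*h != 0 ==> 5*h + n != 12)))) && ((!(h + 2*n < 3)) ==> ((!(h != -3)) ==> (3*h != 0 ==> 5*h + n != 12))))) && ((!(h + 2*n < 3)) ==> ((!(h != -3)) ==> (3*h != 0 ==> 5*h + n != 12)))
  WP_3: (h + 2*n < 3 ==> ((h + 2*n < 3 ==> ((h + 2*n < 3 ==> ((!(h + 2*n < 3)) && ((!(h != -3)) ==> (3*h != 0 ==> 5*h + n != 12)))) && ((!(h + 2*n < 3)) ==> ((!(h != -3)) ==> (3*h != 0 ==> 5*h + n != 12))))) && ((!(h + 2*n < 3)) ==> ((!(h != -3)) ==> (3*h != 0 ==> 5*h + n != 12))))) && ((!(h + 2*n < 3)) ==> ((!(h != -3)) ==> (3*h != 0 ==> 5*h + n != 12)))
  WP_4: (h + 2*n < 3 ==> ((h + 2*n < 3 ==> ((h + 2*n < 3 ==> ((h + 2*n < 3 ==> ((!(h + 2*n < 3)) && ((!(h != -3)) ==> (3*h != 0 ==> 5*h + n != 12)))) && ((!(h + 2*n < 3)) ==> ((!(h != -3)) ==> (3*h != 0 ==> 5*h + n != 12))))) && ((!(h + 2*n < 3)) ==> ((!(h != -3)) ==> (3*h != 0 ==> 5*h + n != 12))))) && ((!(h + 2*n < 3)) ==> ((!(h != -3)) ==> (3*h != 0 ==> 5*h + n != 12))))) && ((!(h + 2*n < 3)) ==> ((!(h != -3)) ==> (3*h != 0 ==> 5*h + n != 12)))
So before the loop: (h + 2*n < 3 ==> ((h + 2*n < 3 ==> ((h + 2*n < 3 ==> ((h + 2*n < 3 ==> ((!(h + 2*n < 3)) && ((!(h != -3)) ==> (3*h != 0 ==> 5*h + n != 12)))) && ((!(h + 2*n < 3)) ==> ((!(h != -3)) ==> (3*h != 0 ==> 5*h + n != 12))))) && ((!(h + 2*n < 3)) ==> ((!(h != -3)) ==> (3*h != 0 ==> 5*h + n != 12))))) && ((!(h + 2*n < 3)) ==> ((!(h != -3)) ==> (3*h != 0 ==> 5*h + n != 12))))) && ((!(h + 2*n < 3)) ==> ((!(h != -3)) ==> (3*h != 0 ==> 5*h + n != 12)))
Answer: WP = (h + 2*n < 3 ==> ((h + 2*n < 3 ==> ((h + 2*n < 3 ==> ((h + 2*n < 3 ==> ((!(h + 2*n < 3)) && ((!(h != -3)) ==> (3*h != 0 ==> 5*h + n != 12)))) && ((!(h + 2*n < 3)) ==> ((!(h != -3)) ==> (3*h != 0 ==> 5*h + n != 12))))) && ((!(h + 2*n < 3)) ==> ((!(h != -3)) ==> (3*h != 0 ==> 5*h + n != 12))))) && ((!(h + 2*n < 3)) ==> ((!(h != -3)) ==> (3*h != 0 ==> 5*h + n != 12))))) && ((!(h + 2*n < 3)) ==> ((!(h != -3)) ==> (3*h != 0 ==> 5*h + n != 12)))


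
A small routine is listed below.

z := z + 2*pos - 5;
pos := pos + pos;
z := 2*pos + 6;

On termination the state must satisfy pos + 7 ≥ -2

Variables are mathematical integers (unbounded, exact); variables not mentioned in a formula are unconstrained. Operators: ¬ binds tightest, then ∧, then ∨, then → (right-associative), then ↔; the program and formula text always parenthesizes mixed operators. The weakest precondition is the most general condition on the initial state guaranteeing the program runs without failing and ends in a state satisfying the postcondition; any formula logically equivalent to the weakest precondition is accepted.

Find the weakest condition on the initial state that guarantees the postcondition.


Working backward. After the program, the postcondition pos + 7 ≥ -2 must hold; in canonical form it is pos ≥ -9.
Before z := 2*pos + 6: pos ≥ -9
Before pos := pos + pos: 2*pos ≥ -9
Before z := z + 2*pos - 5: 2*pos ≥ -9
Answer: WP = 2*pos ≥ -9


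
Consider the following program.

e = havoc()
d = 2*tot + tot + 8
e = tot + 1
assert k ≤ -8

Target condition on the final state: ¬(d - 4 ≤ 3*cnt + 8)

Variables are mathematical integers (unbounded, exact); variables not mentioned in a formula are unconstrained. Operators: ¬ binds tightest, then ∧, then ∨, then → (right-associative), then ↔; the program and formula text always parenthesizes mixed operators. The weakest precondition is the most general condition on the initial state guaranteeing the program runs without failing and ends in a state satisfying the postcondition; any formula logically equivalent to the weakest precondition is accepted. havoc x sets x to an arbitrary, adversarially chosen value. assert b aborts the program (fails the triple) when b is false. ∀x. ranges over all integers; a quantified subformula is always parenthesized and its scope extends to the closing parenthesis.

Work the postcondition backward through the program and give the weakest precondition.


Working backward. After the program, the postcondition ¬(d - 4 ≤ 3*cnt + 8) must hold; in canonical form it is ¬(d ≤ 3*cnt + 12).
Before assert k ≤ -8: k ≤ -8 ∧ (¬(d ≤ 3*cnt + 12))
Before e := tot + 1: k ≤ -8 ∧ (¬(d ≤ 3*cnt + 12))
Before d := 2*tot + tot + 8: k ≤ -8 ∧ (¬(3*tot ≤ 3*cnt + 4))
Before havoc e: k ≤ -8 ∧ (¬(3*tot ≤ 3*cnt + 4))
Answer: WP = k ≤ -8 ∧ (¬(3*tot ≤ 3*cnt + 4))


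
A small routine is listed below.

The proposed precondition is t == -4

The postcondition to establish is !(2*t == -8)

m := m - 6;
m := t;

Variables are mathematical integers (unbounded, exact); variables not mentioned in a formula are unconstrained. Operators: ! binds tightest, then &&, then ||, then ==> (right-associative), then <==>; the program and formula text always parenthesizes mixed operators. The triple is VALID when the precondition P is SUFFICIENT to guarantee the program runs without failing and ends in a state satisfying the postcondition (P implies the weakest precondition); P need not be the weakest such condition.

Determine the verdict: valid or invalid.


Working backward. After the program, !(2*t == -8) must hold.
Before m := t: !(2*t == -8)
Before m := m - 6: !(2*t == -8)
The weakest precondition is !(2*t == -8).
Check whether t == -4 implies it.
Countermodel: at the initial state t = -4, the precondition holds but the weakest precondition fails.
Answer: invalid


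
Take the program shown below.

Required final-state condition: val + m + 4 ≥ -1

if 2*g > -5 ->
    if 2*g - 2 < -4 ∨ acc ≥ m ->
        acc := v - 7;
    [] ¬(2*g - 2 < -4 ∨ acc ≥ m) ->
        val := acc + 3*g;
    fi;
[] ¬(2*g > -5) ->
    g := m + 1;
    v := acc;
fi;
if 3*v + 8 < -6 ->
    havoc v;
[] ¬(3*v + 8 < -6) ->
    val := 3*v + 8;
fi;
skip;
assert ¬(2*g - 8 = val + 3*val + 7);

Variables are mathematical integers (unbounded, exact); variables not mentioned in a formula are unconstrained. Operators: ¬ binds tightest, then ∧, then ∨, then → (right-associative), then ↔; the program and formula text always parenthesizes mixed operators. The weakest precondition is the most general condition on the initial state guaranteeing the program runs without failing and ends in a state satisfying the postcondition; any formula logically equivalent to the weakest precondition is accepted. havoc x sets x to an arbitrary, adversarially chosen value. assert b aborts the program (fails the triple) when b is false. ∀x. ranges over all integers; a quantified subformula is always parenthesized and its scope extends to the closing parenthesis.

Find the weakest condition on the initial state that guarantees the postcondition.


Working backward. After the program, the postcondition val + m + 4 ≥ -1 must hold; in canonical form it is m + val ≥ -5.
Before assert ¬(2*g - 8 = val + 3*val + 7): (¬(2*g = 4*val + 15)) ∧ m + val ≥ -5
Before skip: (¬(2*g = 4*val + 15)) ∧ m + val ≥ -5
Then branch requires (¬(2*g = 4*val + 15)) ∧ m + val ≥ -5; else branch requires (¬(2*g = 12*v + 47)) ∧ m + 3*v ≥ -13.
Before the if: (3*v < -14 → ((¬(2*g = 4*val + 15)) ∧ m + val ≥ -5)) ∧ ((¬(3*v < -14)) → ((¬(2*g = 12*v + 47)) ∧ m + 3*v ≥ -13))
Then branch requires ((2*g < -2 ∨ acc ≥ m) → ((3*v < -14 → ((¬(2*g = 4*val + 15)) ∧ m + val ≥ -5)) ∧ ((¬(3*v < -14)) → ((¬(2*g = 12*v + 47)) ∧ m + 3*v ≥ -13)))) ∧ ((¬(2*g < -2 ∨ acc ≥ m)) → ((3*v < -14 → ((¬(4*acc + 10*g = -15)) ∧ acc + 3*g + m ≥ -5)) ∧ ((¬(3*v < -14)) → ((¬(2*g = 12*v + 47)) ∧ m + 3*v ≥ -13)))); else branch requires (3*acc < -14 → ((¬(2*m = 4*val + 13)) ∧ m + val ≥ -5)) ∧ ((¬(3*acc < -14)) → ((¬(2*m = 12*acc + 45)) ∧ 3*acc + m ≥ -13)).
Before the if: (2*g > -5 → (((2*g < -2 ∨ acc ≥ m) → ((3*v < -14 → ((¬(2*g = 4*val + 15)) ∧ m + val ≥ -5)) ∧ ((¬(3*v < -14)) → ((¬(2*g = 12*v + 47)) ∧ m + 3*v ≥ -13)))) ∧ ((¬(2*g < -2 ∨ acc ≥ m)) → ((3*v < -14 → ((¬(4*acc + 10*g = -15)) ∧ acc + 3*g + m ≥ -5)) ∧ ((¬(3*v < -14)) → ((¬(2*g = 12*v + 47)) ∧ m + 3*v ≥ -13)))))) ∧ ((¬(2*g > -5)) → ((3*acc < -14 → ((¬(2*m = 4*val + 13)) ∧ m + val ≥ -5)) ∧ ((¬(3*acc < -14)) → ((¬(2*m = 12*acc + 45)) ∧ 3*acc + m ≥ -13))))
Answer: WP = (2*g > -5 → (((2*g < -2 ∨ acc ≥ m) → ((3*v < -14 → ((¬(2*g = 4*val + 15)) ∧ m + val ≥ -5)) ∧ ((¬(3*v < -14)) → ((¬(2*g = 12*v + 47)) ∧ m + 3*v ≥ -13)))) ∧ ((¬(2*g < -2 ∨ acc ≥ m)) → ((3*v < -14 → ((¬(4*acc + 10*g = -15)) ∧ acc + 3*g + m ≥ -5)) ∧ ((¬(3*v < -14)) → ((¬(2*g = 12*v + 47)) ∧ m + 3*v ≥ -13)))))) ∧ ((¬(2*g > -5)) → ((3*acc < -14 → ((¬(2*m = 4*val + 13)) ∧ m + val ≥ -5)) ∧ ((¬(3*acc < -14)) → ((¬(2*m = 12*acc + 45)) ∧ 3*acc + m ≥ -13))))


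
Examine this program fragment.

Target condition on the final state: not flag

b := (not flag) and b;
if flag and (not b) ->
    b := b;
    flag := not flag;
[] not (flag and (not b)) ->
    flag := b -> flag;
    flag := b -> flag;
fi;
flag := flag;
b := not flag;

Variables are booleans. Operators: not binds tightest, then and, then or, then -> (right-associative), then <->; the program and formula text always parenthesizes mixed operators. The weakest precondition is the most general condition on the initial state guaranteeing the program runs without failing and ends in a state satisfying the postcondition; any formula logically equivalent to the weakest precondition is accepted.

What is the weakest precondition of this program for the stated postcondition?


Working backward. After the program, not flag must hold.
Before b := not flag: not flag
Before flag := flag: not flag
Then branch requires flag; else branch requires not (b -> (b -> flag)).
Before the if: ((flag and (not b)) -> flag) and ((not (flag and (not b))) -> (not (b -> (b -> flag))))
Before b := (not flag) and b: ((flag and (not ((not flag) and b))) -> flag) and ((not (flag and (not ((not flag) and b)))) -> (not (((not flag) and b) -> (((not flag) and b) -> flag))))
Answer: WP = ((flag and (not ((not flag) and b))) -> flag) and ((not (flag and (not ((not flag) and b)))) -> (not (((not flag) and b) -> (((not flag) and b) -> flag))))


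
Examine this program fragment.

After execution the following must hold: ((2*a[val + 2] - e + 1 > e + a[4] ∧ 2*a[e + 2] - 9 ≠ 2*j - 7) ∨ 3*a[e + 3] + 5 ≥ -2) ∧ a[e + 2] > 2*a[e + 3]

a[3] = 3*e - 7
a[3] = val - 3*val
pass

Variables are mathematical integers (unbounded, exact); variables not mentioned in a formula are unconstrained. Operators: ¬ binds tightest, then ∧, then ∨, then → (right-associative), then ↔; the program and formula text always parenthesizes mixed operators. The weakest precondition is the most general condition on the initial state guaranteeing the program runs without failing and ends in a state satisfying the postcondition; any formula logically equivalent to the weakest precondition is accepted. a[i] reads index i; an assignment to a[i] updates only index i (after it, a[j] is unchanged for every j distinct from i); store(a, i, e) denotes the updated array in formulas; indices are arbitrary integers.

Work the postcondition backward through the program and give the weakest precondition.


Working backward. After the program, the postcondition ((2*a[val + 2] - e + 1 > e + a[4] ∧ 2*a[e + 2] - 9 ≠ 2*j - 7) ∨ 3*a[e + 3] + 5 ≥ -2) ∧ a[e + 2] > 2*a[e + 3] must hold; in canonical form it is ((2*a[val + 2] > a[4] + 2*e - 1 ∧ 2*a[e + 2] ≠ 2*j + 2) ∨ 3*a[e + 3] ≥ -7) ∧ a[e + 2] > 2*a[e + 3].
Before skip: ((2*a[val + 2] > a[4] + 2*e - 1 ∧ 2*a[e + 2] ≠ 2*j + 2) ∨ 3*a[e + 3] ≥ -7) ∧ a[e + 2] > 2*a[e + 3]
Before a[3] := val - 3*val: ((2*store(a, 3, -2*val)[val + 2] > a[4] + 2*e - 1 ∧ 2*store(a, 3, -2*val)[e + 2] ≠ 2*j + 2) ∨ 3*store(a, 3, -2*val)[e + 3] ≥ -7) ∧ store(a, 3, -2*val)[e + 2] > 2*store(a, 3, -2*val)[e + 3]
Before a[3] := 3*e - 7: ((2*store(store(a, 3, 3*e - 7), 3, -2*val)[val + 2] > a[4] + 2*e - 1 ∧ 2*store(store(a, 3, 3*e - 7), 3, -2*val)[e + 2] ≠ 2*j + 2) ∨ 3*store(store(a, 3, 3*e - 7), 3, -2*val)[e + 3] ≥ -7) ∧ store(store(a, 3, 3*e - 7), 3, -2*val)[e + 2] > 2*store(store(a, 3, 3*e - 7), 3, -2*val)[e + 3]
Answer: WP = ((2*store(store(a, 3, 3*e - 7), 3, -2*val)[val + 2] > a[4] + 2*e - 1 ∧ 2*store(store(a, 3, 3*e - 7), 3, -2*val)[e + 2] ≠ 2*j + 2) ∨ 3*store(store(a, 3, 3*e - 7), 3, -2*val)[e + 3] ≥ -7) ∧ store(store(a, 3, 3*e - 7), 3, -2*val)[e + 2] > 2*store(store(a, 3, 3*e - 7), 3, -2*val)[e + 3]


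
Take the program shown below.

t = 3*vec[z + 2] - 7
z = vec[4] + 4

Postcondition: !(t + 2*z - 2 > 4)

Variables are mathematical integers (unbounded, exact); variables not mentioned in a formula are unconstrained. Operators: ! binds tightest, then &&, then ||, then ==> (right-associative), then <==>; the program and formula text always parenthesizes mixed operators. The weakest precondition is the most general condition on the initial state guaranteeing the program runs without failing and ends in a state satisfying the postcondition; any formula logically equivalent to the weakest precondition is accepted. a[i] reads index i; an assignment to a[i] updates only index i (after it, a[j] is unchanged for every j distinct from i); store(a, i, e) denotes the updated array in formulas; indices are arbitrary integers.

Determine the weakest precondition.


Working backward. After the program, the postcondition !(t + 2*z - 2 > 4) must hold; in canonical form it is !(t + 2*z > 6).
Before z := vec[4] + 4: !(2*vec[4] + t > -2)
Before t := 3*vec[z + 2] - 7: !(3*vec[z + 2] + 2*vec[4] > 5)
Answer: WP = !(3*vec[z + 2] + 2*vec[4] > 5)


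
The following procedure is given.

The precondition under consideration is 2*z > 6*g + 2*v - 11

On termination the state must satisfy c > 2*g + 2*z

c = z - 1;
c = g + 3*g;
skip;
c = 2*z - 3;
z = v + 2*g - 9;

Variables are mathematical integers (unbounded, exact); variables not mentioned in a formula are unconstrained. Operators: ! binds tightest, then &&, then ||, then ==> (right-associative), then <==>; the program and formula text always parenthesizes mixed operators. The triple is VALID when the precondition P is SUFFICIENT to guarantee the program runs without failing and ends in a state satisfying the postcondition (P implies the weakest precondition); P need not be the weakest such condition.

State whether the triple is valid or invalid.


Working backward. After the program, c > 2*g + 2*z must hold.
Before z := v + 2*g - 9: c > 6*g + 2*v - 18
Before c := 2*z - 3: 2*z > 6*g + 2*v - 15
Before skip: 2*z > 6*g + 2*v - 15
Before c := g + 3*g: 2*z > 6*g + 2*v - 15
Before c := z - 1: 2*z > 6*g + 2*v - 15
The weakest precondition is 2*z > 6*g + 2*v - 15.
Check whether 2*z > 6*g + 2*v - 11 implies it.
Every state satisfying the precondition satisfies the weakest precondition: the implication holds.
Answer: valid


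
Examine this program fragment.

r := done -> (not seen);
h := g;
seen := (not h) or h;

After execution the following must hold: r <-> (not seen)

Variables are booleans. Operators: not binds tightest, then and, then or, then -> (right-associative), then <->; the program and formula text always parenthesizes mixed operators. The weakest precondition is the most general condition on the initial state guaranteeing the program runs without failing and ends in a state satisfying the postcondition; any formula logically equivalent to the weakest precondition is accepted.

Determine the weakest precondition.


Working backward. After the program, r <-> (not seen) must hold.
Before seen := (not h) or h: not r
Before h := g: not r
Before r := done -> (not seen): not (done -> (not seen))
Answer: WP = not (done -> (not seen))


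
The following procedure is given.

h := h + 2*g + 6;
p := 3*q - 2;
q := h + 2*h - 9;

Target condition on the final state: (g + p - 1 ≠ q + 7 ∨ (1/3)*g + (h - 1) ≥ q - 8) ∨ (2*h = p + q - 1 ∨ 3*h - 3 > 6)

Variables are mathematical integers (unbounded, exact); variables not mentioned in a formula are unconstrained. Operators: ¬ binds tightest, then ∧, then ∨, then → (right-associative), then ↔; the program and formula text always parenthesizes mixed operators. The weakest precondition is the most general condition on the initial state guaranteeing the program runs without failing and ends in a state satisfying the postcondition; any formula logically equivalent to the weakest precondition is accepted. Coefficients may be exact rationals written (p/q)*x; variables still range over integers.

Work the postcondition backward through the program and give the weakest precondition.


Working backward. After the program, the postcondition (g + p - 1 ≠ q + 7 ∨ (1/3)*g + (h - 1) ≥ q - 8) ∨ (2*h = p + q - 1 ∨ 3*h - 3 > 6) must hold; in canonical form it is g + p ≠ q + 8 ∨ (1/3)*g + h ≥ q - 7 ∨ 2*h = p + q - 1 ∨ 3*h > 9.
Before q := h + 2*h - 9: g + p ≠ 3*h - 1 ∨ (1/3)*g ≥ 2*h - 16 ∨ h + p = 10 ∨ 3*h > 9
Before p := 3*q - 2: g + 3*q ≠ 3*h + 1 ∨ (1/3)*g ≥ 2*h - 16 ∨ h + 3*q = 12 ∨ 3*h > 9
Before h := h + 2*g + 6: 3*q ≠ 5*g + 3*h + 19 ∨ (11/3)*g + 2*h ≤ 4 ∨ 2*g + h + 3*q = 6 ∨ 6*g + 3*h > -9
Answer: WP = 3*q ≠ 5*g + 3*h + 19 ∨ (11/3)*g + 2*h ≤ 4 ∨ 2*g + h + 3*q = 6 ∨ 6*g + 3*h > -9


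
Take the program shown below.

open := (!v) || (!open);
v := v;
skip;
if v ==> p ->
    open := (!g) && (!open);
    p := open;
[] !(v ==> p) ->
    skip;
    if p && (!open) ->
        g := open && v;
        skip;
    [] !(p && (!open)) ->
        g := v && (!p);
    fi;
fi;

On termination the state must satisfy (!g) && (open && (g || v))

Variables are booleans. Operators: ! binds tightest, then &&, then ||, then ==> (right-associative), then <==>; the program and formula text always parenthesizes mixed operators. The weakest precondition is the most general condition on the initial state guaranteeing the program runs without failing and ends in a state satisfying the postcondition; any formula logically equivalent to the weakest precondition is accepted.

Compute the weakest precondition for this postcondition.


Working backward. After the program, the postcondition (!g) && (open && (g || v)) must hold; in canonical form it is (!g) && open && (g || v).
Then branch requires (!g) && (!open) && (g || v); else branch requires ((p && (!open)) ==> ((!(open && v)) && open && ((open && v) || v))) && ((!(p && (!open))) ==> ((!(v && (!p))) && open && ((v && (!p)) || v))).
Before the if: ((v ==> p) ==> ((!g) && (!open) && (g || v))) && ((!(v ==> p)) ==> (((p && (!open)) ==> ((!(open && v)) && open && ((open && v) || v))) && ((!(p && (!open))) ==> ((!(v && (!p))) && open && ((v && (!p)) || v)))))
Before skip: ((v ==> p) ==> ((!g) && (!open) && (g || v))) && ((!(v ==> p)) ==> (((p && (!open)) ==> ((!(open && v)) && open && ((open && v) || v))) && ((!(p && (!open))) ==> ((!(v && (!p))) && open && ((v && (!p)) || v)))))
Before v := v: ((v ==> p) ==> ((!g) && (!open) && (g || v))) && ((!(v ==> p)) ==> (((p && (!open)) ==> ((!(open && v)) && open && ((open && v) || v))) && ((!(p && (!open))) ==> ((!(v && (!p))) && open && ((v && (!p)) || v)))))
Before open := (!v) || (!open): ((v ==> p) ==> ((!g) && (!((!v) || (!open))) && (g || v))) && ((!(v ==> p)) ==> (((p && (!((!v) || (!open)))) ==> ((!(((!v) || (!open)) && v)) && ((!v) || (!open)) && ((((!v) || (!open)) && v) || v))) && ((!(p && (!((!v) || (!open))))) ==> ((!(v && (!p))) && ((!v) || (!open)) && ((v && (!p)) || v)))))
Answer: WP = ((v ==> p) ==> ((!g) && (!((!v) || (!open))) && (g || v))) && ((!(v ==> p)) ==> (((p && (!((!v) || (!open)))) ==> ((!(((!v) || (!open)) && v)) && ((!v) || (!open)) && ((((!v) || (!open)) && v) || v))) && ((!(p && (!((!v) || (!open))))) ==> ((!(v && (!p))) && ((!v) || (!open)) && ((v && (!p)) || v)))))


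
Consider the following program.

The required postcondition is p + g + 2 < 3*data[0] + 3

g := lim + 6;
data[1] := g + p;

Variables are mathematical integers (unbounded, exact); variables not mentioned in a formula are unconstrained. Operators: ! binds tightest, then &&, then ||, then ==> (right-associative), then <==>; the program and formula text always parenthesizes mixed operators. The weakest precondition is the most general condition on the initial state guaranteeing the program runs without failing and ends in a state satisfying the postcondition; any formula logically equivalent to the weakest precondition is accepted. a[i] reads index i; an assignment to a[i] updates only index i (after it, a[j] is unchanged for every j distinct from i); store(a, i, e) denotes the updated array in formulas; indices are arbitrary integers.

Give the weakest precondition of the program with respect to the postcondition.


Working backward. After the program, the postcondition p + g + 2 < 3*data[0] + 3 must hold; in canonical form it is g + p < 3*data[0] + 1.
Before data[1] := g + p: g + p < 3*data[0] + 1
Before g := lim + 6: lim + p < 3*data[0] - 5
Answer: WP = lim + p < 3*data[0] - 5


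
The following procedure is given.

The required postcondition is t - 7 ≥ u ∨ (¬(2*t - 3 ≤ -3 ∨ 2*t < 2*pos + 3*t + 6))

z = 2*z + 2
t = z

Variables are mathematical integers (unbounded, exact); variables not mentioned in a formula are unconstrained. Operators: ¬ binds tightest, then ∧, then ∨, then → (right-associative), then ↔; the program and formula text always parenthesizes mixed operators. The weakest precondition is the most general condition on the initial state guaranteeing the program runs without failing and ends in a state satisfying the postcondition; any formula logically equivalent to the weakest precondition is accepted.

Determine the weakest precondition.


Working backward. After the program, the postcondition t - 7 ≥ u ∨ (¬(2*t - 3 ≤ -3 ∨ 2*t < 2*pos + 3*t + 6)) must hold; in canonical form it is t ≥ u + 7 ∨ (¬(2*t ≤ 0 ∨ 2*pos + t > -6)).
Before t := z: z ≥ u + 7 ∨ (¬(2*z ≤ 0 ∨ 2*pos + z > -6))
Before z := 2*z + 2: 2*z ≥ u + 5 ∨ (¬(4*z ≤ -4 ∨ 2*pos + 2*z > -8))
Answer: WP = 2*z ≥ u + 5 ∨ (¬(4*z ≤ -4 ∨ 2*pos + 2*z > -8))


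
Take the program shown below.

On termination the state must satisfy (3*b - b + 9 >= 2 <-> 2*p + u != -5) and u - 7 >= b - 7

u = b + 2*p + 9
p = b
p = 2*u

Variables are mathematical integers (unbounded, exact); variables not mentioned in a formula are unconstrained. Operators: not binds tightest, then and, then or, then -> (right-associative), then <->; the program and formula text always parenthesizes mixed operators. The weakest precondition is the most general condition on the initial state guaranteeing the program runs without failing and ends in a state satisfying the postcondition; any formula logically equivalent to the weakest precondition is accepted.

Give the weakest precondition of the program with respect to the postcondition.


Working backward. After the program, the postcondition (3*b - b + 9 >= 2 <-> 2*p + u != -5) and u - 7 >= b - 7 must hold; in canonical form it is (2*b >= -7 <-> 2*p + u != -5) and u >= b.
Before p := 2*u: (2*b >= -7 <-> 5*u != -5) and u >= b
Before p := b: (2*b >= -7 <-> 5*u != -5) and u >= b
Before u := b + 2*p + 9: (2*b >= -7 <-> 5*b + 10*p != -50) and 2*p >= -9
Answer: WP = (2*b >= -7 <-> 5*b + 10*p != -50) and 2*p >= -9


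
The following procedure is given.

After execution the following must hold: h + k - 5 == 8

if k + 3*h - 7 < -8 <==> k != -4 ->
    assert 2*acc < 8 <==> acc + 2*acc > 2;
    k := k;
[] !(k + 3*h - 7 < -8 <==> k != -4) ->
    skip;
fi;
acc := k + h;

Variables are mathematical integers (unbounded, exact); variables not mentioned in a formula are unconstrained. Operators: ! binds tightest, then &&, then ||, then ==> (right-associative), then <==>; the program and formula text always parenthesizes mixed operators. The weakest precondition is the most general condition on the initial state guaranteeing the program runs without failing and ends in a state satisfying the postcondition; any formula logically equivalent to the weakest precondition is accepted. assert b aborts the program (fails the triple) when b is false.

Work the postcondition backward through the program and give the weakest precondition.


Working backward. After the program, the postcondition h + k - 5 == 8 must hold; in canonical form it is h + k == 13.
Before acc := k + h: h + k == 13
Then branch requires (2*acc < 8 <==> 3*acc > 2) && h + k == 13; else branch requires h + k == 13.
Before the if: ((3*h + k < -1 <==> k != -4) ==> ((2*acc < 8 <==> 3*acc > 2) && h + k == 13)) && ((!(3*h + k < -1 <==> k != -4)) ==> h + k == 13)
Answer: WP = ((3*h + k < -1 <==> k != -4) ==> ((2*acc < 8 <==> 3*acc > 2) && h + k == 13)) && ((!(3*h + k < -1 <==> k != -4)) ==> h + k == 13)


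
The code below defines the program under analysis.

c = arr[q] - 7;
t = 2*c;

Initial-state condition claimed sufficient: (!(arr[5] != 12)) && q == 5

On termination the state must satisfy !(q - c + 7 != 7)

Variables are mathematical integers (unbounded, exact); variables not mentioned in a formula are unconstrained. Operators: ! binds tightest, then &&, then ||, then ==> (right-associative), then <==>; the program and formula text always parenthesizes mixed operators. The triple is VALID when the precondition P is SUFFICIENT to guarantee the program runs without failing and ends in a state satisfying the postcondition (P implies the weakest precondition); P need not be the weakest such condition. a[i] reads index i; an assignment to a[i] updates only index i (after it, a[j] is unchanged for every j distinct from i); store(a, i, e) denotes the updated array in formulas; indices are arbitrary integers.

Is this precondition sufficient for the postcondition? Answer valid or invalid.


Working backward. After the program, the postcondition !(q - c + 7 != 7) must hold; in canonical form it is !(q != c).
Before t := 2*c: !(q != c)
Before c := arr[q] - 7: !(q != arr[q] - 7)
The weakest precondition is !(q != arr[q] - 7).
Check whether (!(arr[5] != 12)) && q == 5 implies it.
Every state satisfying the precondition satisfies the weakest precondition: the implication holds.
Answer: valid


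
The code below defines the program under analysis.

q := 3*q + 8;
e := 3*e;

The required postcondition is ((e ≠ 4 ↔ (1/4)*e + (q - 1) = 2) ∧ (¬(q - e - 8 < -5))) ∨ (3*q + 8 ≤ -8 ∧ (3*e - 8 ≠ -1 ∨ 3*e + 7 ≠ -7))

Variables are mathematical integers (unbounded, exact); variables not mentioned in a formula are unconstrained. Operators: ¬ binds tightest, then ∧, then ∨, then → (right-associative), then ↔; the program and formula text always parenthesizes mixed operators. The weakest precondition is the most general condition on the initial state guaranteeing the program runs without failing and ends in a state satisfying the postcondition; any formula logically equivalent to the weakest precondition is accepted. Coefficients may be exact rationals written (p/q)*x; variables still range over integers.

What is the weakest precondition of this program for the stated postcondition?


Working backward. After the program, the postcondition ((e ≠ 4 ↔ (1/4)*e + (q - 1) = 2) ∧ (¬(q - e - 8 < -5))) ∨ (3*q + 8 ≤ -8 ∧ (3*e - 8 ≠ -1 ∨ 3*e + 7 ≠ -7)) must hold; in canonical form it is ((e ≠ 4 ↔ (1/4)*e + q = 3) ∧ (¬(q < e + 3))) ∨ (3*q ≤ -16 ∧ (3*e ≠ 7 ∨ 3*e ≠ -14)).
Before e := 3*e: ((3*e ≠ 4 ↔ (3/4)*e + q = 3) ∧ (¬(q < 3*e + 3))) ∨ (3*q ≤ -16 ∧ (9*e ≠ 7 ∨ 9*e ≠ -14))
Before q := 3*q + 8: ((3*e ≠ 4 ↔ (3/4)*e + 3*q = -5) ∧ (¬(3*q < 3*e - 5))) ∨ (9*q ≤ -40 ∧ (9*e ≠ 7 ∨ 9*e ≠ -14))
Answer: WP = ((3*e ≠ 4 ↔ (3/4)*e + 3*q = -5) ∧ (¬(3*q < 3*e - 5))) ∨ (9*q ≤ -40 ∧ (9*e ≠ 7 ∨ 9*e ≠ -14))


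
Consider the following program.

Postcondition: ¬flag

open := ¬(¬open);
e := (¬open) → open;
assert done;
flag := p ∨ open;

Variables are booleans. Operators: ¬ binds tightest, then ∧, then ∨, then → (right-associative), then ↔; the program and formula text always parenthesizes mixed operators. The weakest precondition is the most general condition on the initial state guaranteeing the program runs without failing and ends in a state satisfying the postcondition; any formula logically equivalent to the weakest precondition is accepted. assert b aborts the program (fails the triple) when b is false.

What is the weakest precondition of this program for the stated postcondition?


Working backward. After the program, ¬flag must hold.
Before flag := p ∨ open: ¬(p ∨ open)
Before assert done: done ∧ (¬(p ∨ open))
Before e := (¬open) → open: done ∧ (¬(p ∨ open))
Before open := ¬(¬open): done ∧ (¬(p ∨ open))
Answer: WP = done ∧ (¬(p ∨ open))


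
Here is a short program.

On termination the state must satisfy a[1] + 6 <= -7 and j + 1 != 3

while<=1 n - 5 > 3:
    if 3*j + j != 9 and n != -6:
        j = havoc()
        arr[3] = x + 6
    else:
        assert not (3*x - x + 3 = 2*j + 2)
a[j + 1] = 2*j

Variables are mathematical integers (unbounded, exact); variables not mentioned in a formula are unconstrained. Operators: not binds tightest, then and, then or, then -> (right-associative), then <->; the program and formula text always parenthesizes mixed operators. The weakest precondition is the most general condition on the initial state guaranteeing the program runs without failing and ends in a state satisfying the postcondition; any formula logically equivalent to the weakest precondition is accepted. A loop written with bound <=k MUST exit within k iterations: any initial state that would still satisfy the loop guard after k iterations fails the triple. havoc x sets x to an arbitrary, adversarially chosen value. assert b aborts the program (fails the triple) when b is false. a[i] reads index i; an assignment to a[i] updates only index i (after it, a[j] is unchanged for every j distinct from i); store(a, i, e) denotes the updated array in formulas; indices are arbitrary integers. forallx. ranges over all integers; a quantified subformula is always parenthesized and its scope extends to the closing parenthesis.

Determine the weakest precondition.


Working backward. After the program, the postcondition a[1] + 6 <= -7 and j + 1 != 3 must hold; in canonical form it is a[1] <= -13 and j != 2.
Before a[j + 1] := 2*j: store(a, j + 1, 2*j)[1] <= -13 and j != 2
Before the loop (bound <=1), unroll the exhaustion recursion (WP_0 = exit-now case; WP_j = one more guarded iteration, up to j = 1):
  WP_0: (not (n > 8)) and store(a, j + 1, 2*j)[1] <= -13 and j != 2
  WP_1: (n > 8 -> (((4*j != 9 and n != -6) -> (forall j_1. ((not (n > 8)) and store(a, j_1 + 1, 2*j_1)[1] <= -13 and j_1 != 2))) and ((not (4*j != 9 and n != -6)) -> ((not (2*x = 2*j - 1)) and (not (n > 8)) and store(a, j + 1, 2*j)[1] <= -13 and j != 2)))) and ((not (n > 8)) -> (store(a, j + 1, 2*j)[1] <= -13 and j != 2))
So before the loop: (n > 8 -> (((4*j != 9 and n != -6) -> (forall j_1. ((not (n > 8)) and store(a, j_1 + 1, 2*j_1)[1] <= -13 and j_1 != 2))) and ((not (4*j != 9 and n != -6)) -> ((not (2*x = 2*j - 1)) and (not (n > 8)) and store(a, j + 1, 2*j)[1] <= -13 and j != 2)))) and ((not (n > 8)) -> (store(a, j + 1, 2*j)[1] <= -13 and j != 2))
Answer: WP = (n > 8 -> (((4*j != 9 and n != -6) -> (forall j_1. ((not (n > 8)) and store(a, j_1 + 1, 2*j_1)[1] <= -13 and j_1 != 2))) and ((not (4*j != 9 and n != -6)) -> ((not (2*x = 2*j - 1)) and (not (n > 8)) and store(a, j + 1, 2*j)[1] <= -13 and j != 2)))) and ((not (n > 8)) -> (store(a, j + 1, 2*j)[1] <= -13 and j != 2))
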